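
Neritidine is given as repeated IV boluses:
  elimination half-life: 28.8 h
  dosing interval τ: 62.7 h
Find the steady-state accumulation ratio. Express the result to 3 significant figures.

k = ln2 / t½ = 0.693147 / 28.8 = 0.02407 h⁻¹
e^(−kτ) = e^(−0.02407 × 62.7) = 0.2211
Accumulation ratio R = 1 / (1 − e^(−kτ)) = 1 / (1 − 0.2211) = 1.284

1.28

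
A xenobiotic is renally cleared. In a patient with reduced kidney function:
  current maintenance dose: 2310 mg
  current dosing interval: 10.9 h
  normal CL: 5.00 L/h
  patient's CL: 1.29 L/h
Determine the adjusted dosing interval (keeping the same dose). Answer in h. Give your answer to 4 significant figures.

42.25 h

To keep the same average steady-state level, dosing rate must scale with clearance.
CL ratio = 1.29 / 5.00 = 0.2580
New interval (same dose) = 10.9 / 0.2580 = 42.25 h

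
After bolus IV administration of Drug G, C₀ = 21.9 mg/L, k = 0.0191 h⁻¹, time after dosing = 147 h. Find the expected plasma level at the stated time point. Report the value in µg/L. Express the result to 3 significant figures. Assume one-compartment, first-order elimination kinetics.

1320 µg/L

C = C₀ · e^(−k·t) = 21.90 × e^(−0.01910 × 147)
  = 21.90 × 0.06034 = 1.321 mg/L
Convert: 1.321 mg/L × 1000 = 1321 µg/L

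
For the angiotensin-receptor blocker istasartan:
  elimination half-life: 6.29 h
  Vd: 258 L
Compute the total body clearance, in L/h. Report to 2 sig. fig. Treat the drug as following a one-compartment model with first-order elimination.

28 L/h

k = ln2 / t½ = 0.693147 / 6.29 = 0.1102 h⁻¹
CL = k × Vd = 0.1102 × 258 = 28.43 L/h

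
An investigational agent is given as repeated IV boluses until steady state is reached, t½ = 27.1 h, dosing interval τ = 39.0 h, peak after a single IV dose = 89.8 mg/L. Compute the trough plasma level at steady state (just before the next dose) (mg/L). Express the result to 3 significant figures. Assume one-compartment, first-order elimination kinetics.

52.5 mg/L

k = ln2 / t½ = 0.693147 / 27.1 = 0.02558 h⁻¹
e^(−kτ) = e^(−0.02558 × 39.0) = 0.3688
Accumulation ratio R = 1 / (1 − e^(−kτ)) = 1 / (1 − 0.3688) = 1.584
Steady-state trough = C₀ × R × e^(−kτ) = 89.8 × 1.584 × 0.3688 = 52.46 mg/L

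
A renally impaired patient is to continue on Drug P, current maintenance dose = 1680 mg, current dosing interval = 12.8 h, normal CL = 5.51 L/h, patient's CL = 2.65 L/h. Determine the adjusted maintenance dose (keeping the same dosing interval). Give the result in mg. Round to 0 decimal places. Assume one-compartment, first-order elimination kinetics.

808 mg

To keep the same average steady-state level, dosing rate must scale with clearance.
CL ratio = 2.65 / 5.51 = 0.4809
New dose (same interval) = 1680 × 0.4809 = 807.9 mg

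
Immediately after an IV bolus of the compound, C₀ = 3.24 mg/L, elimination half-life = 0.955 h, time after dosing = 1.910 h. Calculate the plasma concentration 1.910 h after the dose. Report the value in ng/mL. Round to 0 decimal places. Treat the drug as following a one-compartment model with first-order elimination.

k = ln2 / t½ = 0.693147 / 0.955 = 0.7258 h⁻¹
t / t½ = 1.910 / 0.955 = 2 half-lives
C = C₀ × (1/2)^2 = 3.240 × 0.2500 = 0.8100 mg/L
Convert: 0.8100 mg/L × 1000 = 810.0 ng/mL

810 ng/mL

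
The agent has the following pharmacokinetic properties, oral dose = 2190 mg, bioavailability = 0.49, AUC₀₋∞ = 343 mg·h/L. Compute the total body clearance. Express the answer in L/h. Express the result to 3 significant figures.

3.13 L/h

CL = F·Dose / AUC = 0.49 × 2190 / 343 = 3.129 L/h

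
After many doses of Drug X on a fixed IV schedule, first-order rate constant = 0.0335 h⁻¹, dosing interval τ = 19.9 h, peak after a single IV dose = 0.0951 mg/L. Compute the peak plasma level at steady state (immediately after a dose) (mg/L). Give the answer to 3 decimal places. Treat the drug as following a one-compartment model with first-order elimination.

e^(−kτ) = e^(−0.03350 × 19.9) = 0.5134
Accumulation ratio R = 1 / (1 − e^(−kτ)) = 1 / (1 − 0.5134) = 2.055
Steady-state peak = C₀ × R = 0.0951 × 2.055 = 0.1954 mg/L

0.195 mg/L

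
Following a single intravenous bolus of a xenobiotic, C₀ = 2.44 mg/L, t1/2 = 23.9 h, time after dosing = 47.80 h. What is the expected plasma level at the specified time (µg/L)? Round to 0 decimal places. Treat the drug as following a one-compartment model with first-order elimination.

k = ln2 / t½ = 0.693147 / 23.9 = 0.02900 h⁻¹
t / t½ = 47.80 / 23.9 = 2 half-lives
C = C₀ × (1/2)^2 = 2.440 × 0.2500 = 0.6100 mg/L
Convert: 0.6100 mg/L × 1000 = 610.0 µg/L

610 µg/L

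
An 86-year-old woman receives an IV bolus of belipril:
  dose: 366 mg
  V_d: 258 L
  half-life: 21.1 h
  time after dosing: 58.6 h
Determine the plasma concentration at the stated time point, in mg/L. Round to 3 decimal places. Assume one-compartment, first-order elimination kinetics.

0.207 mg/L

C₀ = Dose / Vd = 366.0 / 258 = 1.419 mg/L
k = ln2 / t½ = 0.693147 / 21.1 = 0.03285 h⁻¹
C = C₀ · e^(−k·t) = 1.419 × e^(−0.03285 × 58.6)
  = 1.419 × 0.1459 = 0.2070 mg/L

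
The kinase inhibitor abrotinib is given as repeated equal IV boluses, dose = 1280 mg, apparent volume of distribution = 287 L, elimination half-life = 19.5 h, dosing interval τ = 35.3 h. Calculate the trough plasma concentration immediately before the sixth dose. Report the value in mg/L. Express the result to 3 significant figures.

C₀ per dose = Dose / Vd = 1280 / 287 = 4.460 mg/L
k = ln2 / t½ = 0.693147 / 19.5 = 0.03555 h⁻¹
Fraction remaining after one interval: r = e^(−kτ) = e^(−0.03555 × 35.3) = 0.2851
Before dose 6, 5 doses have been given (aged 1τ, 2τ, 3τ, 4τ, 5τ).
C_trough = C₀ × (r + r² + … + r^5) = C₀ × r(1−r^5)/(1−r)
        = 4.460 × 0.2851 × (1 − 0.001884) / (1 − 0.2851) = 1.775 mg/L

1.78 mg/L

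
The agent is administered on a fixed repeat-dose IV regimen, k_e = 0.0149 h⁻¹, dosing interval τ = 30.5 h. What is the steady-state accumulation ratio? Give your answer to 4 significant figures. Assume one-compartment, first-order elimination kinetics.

e^(−kτ) = e^(−0.01490 × 30.5) = 0.6348
Accumulation ratio R = 1 / (1 − e^(−kτ)) = 1 / (1 − 0.6348) = 2.738

2.738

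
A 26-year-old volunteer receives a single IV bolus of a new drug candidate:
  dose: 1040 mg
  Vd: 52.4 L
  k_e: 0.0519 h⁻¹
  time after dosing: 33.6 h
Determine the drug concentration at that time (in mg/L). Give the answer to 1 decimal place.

3.5 mg/L

C₀ = Dose / Vd = 1040 / 52.4 = 19.85 mg/L
C = C₀ · e^(−k·t) = 19.85 × e^(−0.05190 × 33.6)
  = 19.85 × 0.1748 = 3.470 mg/L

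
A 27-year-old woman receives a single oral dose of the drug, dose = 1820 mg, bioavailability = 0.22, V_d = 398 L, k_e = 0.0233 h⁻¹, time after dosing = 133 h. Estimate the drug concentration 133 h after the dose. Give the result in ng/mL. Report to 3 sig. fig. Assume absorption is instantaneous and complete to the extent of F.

Amount reaching circulation = F × Dose = 0.22 × 1820 = 400.4 mg
C₀ = F·Dose / Vd = 400.4 / 398 = 1.006 mg/L
C = C₀ · e^(−k·t) = 1.006 × e^(−0.02330 × 133)
  = 1.006 × 0.04510 = 0.04537 mg/L
Convert: 0.04537 mg/L × 1000 = 45.37 ng/mL

45.4 ng/mL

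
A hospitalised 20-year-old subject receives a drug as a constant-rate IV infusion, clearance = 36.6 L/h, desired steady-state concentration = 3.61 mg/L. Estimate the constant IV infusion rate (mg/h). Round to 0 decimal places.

132 mg/h

At steady state, infusion rate R₀ = Css × CL = 3.61 × 36.60 = 132.1 mg/h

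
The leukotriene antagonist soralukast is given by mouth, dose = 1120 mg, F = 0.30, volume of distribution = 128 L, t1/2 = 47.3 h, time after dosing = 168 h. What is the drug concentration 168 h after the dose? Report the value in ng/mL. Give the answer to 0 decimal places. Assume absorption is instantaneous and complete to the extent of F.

224 ng/mL

Amount reaching circulation = F × Dose = 0.30 × 1120 = 336.0 mg
C₀ = F·Dose / Vd = 336.0 / 128 = 2.625 mg/L
k = ln2 / t½ = 0.693147 / 47.3 = 0.01465 h⁻¹
C = C₀ · e^(−k·t) = 2.625 × e^(−0.01465 × 168)
  = 2.625 × 0.08533 = 0.2240 mg/L
Convert: 0.2240 mg/L × 1000 = 224.0 ng/mL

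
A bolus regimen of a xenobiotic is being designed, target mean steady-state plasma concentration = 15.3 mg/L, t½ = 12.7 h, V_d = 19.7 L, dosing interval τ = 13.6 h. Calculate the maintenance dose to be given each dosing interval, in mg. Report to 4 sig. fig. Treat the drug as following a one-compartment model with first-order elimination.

k = ln2 / t½ = 0.693147 / 12.7 = 0.05458 h⁻¹
CL = k × Vd = 0.05458 × 19.7 = 1.075 L/h
At steady state, Dose/τ = Css × CL.
Dose = Css × CL × τ = 15.3 × 1.075 × 13.6 = 223.7 mg

223.7 mg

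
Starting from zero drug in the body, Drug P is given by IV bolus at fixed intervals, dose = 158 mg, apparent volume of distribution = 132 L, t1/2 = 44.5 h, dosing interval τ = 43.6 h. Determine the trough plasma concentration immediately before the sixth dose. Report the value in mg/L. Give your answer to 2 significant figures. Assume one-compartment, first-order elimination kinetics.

1.2 mg/L

C₀ per dose = Dose / Vd = 158 / 132 = 1.197 mg/L
k = ln2 / t½ = 0.693147 / 44.5 = 0.01558 h⁻¹
Fraction remaining after one interval: r = e^(−kτ) = e^(−0.01558 × 43.6) = 0.5070
Before dose 6, 5 doses have been given (aged 1τ, 2τ, 3τ, 4τ, 5τ).
C_trough = C₀ × (r + r² + … + r^5) = C₀ × r(1−r^5)/(1−r)
        = 1.197 × 0.5070 × (1 − 0.03350) / (1 − 0.5070) = 1.190 mg/L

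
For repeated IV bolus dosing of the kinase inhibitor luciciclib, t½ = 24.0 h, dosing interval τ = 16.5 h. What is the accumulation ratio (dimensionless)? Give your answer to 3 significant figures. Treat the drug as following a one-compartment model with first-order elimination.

k = ln2 / t½ = 0.693147 / 24.0 = 0.02888 h⁻¹
e^(−kτ) = e^(−0.02888 × 16.5) = 0.6209
Accumulation ratio R = 1 / (1 − e^(−kτ)) = 1 / (1 − 0.6209) = 2.638

2.64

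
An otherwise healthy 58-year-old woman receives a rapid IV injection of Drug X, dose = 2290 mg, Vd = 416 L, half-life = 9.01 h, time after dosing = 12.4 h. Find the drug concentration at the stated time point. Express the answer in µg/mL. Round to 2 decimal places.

2.12 µg/mL

C₀ = Dose / Vd = 2290 / 416 = 5.505 mg/L
k = ln2 / t½ = 0.693147 / 9.01 = 0.07693 h⁻¹
C = C₀ · e^(−k·t) = 5.505 × e^(−0.07693 × 12.4)
  = 5.505 × 0.3852 = 2.121 mg/L
(2.121 mg/L = 2.121 µg/mL)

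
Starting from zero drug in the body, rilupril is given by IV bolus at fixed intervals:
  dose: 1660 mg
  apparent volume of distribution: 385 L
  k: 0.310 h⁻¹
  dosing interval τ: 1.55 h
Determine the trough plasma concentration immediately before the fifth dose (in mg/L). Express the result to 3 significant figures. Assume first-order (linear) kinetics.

5.97 mg/L

C₀ per dose = Dose / Vd = 1660 / 385 = 4.312 mg/L
Fraction remaining after one interval: r = e^(−kτ) = e^(−0.3100 × 1.55) = 0.6185
Before dose 5, 4 doses have been given (aged 1τ, 2τ, 3τ, 4τ).
C_trough = C₀ × (r + r² + … + r^4) = C₀ × r(1−r^4)/(1−r)
        = 4.312 × 0.6185 × (1 − 0.1463) / (1 − 0.6185) = 5.968 mg/L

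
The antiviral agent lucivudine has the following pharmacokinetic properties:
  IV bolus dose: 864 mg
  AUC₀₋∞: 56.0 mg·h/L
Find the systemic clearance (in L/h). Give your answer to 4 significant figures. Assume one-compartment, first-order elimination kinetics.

CL = Dose / AUC = 864 / 56.0 = 15.43 L/h

15.43 L/h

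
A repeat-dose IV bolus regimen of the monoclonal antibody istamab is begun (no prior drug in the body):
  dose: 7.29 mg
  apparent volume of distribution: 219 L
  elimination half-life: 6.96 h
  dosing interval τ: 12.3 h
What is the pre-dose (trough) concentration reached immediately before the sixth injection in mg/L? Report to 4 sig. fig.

C₀ per dose = Dose / Vd = 7.29 / 219 = 0.03329 mg/L
k = ln2 / t½ = 0.693147 / 6.96 = 0.09959 h⁻¹
Fraction remaining after one interval: r = e^(−kτ) = e^(−0.09959 × 12.3) = 0.2938
Before dose 6, 5 doses have been given (aged 1τ, 2τ, 3τ, 4τ, 5τ).
C_trough = C₀ × (r + r² + … + r^5) = C₀ × r(1−r^5)/(1−r)
        = 0.03329 × 0.2938 × (1 − 0.002189) / (1 − 0.2938) = 0.01382 mg/L

0.01382 mg/L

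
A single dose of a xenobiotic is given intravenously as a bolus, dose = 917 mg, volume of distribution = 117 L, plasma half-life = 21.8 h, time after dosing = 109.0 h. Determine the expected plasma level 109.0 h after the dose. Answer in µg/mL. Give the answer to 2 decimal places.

0.24 µg/mL

C₀ = Dose / Vd = 917.0 / 117 = 7.838 mg/L
k = ln2 / t½ = 0.693147 / 21.8 = 0.03180 h⁻¹
t / t½ = 109.0 / 21.8 = 5 half-lives
C = C₀ × (1/2)^5 = 7.838 × 0.03125 = 0.2449 mg/L
(0.2449 mg/L = 0.2449 µg/mL)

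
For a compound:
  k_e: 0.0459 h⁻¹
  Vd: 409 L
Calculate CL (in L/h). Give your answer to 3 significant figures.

CL = k × Vd = 0.0459 × 409 = 18.77 L/h

18.8 L/h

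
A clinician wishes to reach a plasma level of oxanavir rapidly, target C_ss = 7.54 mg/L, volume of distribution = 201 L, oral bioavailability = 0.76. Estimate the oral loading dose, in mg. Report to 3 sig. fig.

1990 mg

LD = Css × Vd / F = 7.54 × 201 / 0.76 = 1994 mg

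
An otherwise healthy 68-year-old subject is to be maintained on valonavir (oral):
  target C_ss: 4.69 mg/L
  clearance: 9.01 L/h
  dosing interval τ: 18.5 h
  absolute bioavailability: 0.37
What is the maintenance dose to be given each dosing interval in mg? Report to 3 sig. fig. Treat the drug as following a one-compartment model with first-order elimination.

2110 mg

At steady state, F × (Dose/τ) = Css × CL.
Dose = Css × CL × τ / F = 4.69 × 9.010 × 18.5 / 0.37 = 2113 mg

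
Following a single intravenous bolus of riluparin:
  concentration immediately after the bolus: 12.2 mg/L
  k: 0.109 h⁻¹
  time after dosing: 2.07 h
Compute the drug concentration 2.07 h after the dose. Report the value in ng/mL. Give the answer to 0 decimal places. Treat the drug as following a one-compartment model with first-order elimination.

9736 ng/mL

C = C₀ · e^(−k·t) = 12.20 × e^(−0.1090 × 2.07)
  = 12.20 × 0.7980 = 9.736 mg/L
Convert: 9.736 mg/L × 1000 = 9736 ng/mL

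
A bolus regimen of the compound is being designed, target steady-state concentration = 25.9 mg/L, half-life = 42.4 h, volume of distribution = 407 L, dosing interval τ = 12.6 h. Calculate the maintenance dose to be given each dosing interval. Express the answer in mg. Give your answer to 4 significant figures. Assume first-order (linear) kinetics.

2171 mg

k = ln2 / t½ = 0.693147 / 42.4 = 0.01635 h⁻¹
CL = k × Vd = 0.01635 × 407 = 6.654 L/h
At steady state, Dose/τ = Css × CL.
Dose = Css × CL × τ = 25.9 × 6.654 × 12.6 = 2171 mg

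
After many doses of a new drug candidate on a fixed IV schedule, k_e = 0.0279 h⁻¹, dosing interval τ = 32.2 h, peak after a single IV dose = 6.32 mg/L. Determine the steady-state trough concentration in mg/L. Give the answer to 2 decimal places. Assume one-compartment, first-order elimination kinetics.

e^(−kτ) = e^(−0.02790 × 32.2) = 0.4072
Accumulation ratio R = 1 / (1 − e^(−kτ)) = 1 / (1 − 0.4072) = 1.687
Steady-state trough = C₀ × R × e^(−kτ) = 6.32 × 1.687 × 0.4072 = 4.342 mg/L

4.34 mg/L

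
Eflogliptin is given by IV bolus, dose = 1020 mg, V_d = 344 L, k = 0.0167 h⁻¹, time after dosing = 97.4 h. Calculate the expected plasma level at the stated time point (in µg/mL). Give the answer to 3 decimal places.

0.583 µg/mL

C₀ = Dose / Vd = 1020 / 344 = 2.965 mg/L
C = C₀ · e^(−k·t) = 2.965 × e^(−0.01670 × 97.4)
  = 2.965 × 0.1966 = 0.5829 mg/L
(0.5829 mg/L = 0.5829 µg/mL)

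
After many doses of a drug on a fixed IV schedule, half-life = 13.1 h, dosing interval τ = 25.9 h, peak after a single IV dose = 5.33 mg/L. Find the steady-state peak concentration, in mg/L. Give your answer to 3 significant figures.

k = ln2 / t½ = 0.693147 / 13.1 = 0.05291 h⁻¹
e^(−kτ) = e^(−0.05291 × 25.9) = 0.2540
Accumulation ratio R = 1 / (1 − e^(−kτ)) = 1 / (1 − 0.2540) = 1.340
Steady-state peak = C₀ × R = 5.33 × 1.340 = 7.142 mg/L

7.14 mg/L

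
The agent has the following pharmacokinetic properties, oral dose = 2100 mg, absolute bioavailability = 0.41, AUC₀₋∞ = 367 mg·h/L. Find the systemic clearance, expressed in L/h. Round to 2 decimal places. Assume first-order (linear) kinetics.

2.35 L/h

CL = F·Dose / AUC = 0.41 × 2100 / 367 = 2.346 L/h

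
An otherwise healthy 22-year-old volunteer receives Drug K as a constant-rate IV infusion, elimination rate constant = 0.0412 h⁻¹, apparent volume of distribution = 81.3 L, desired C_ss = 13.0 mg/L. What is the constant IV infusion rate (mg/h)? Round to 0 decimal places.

CL = k × Vd = 0.04120 × 81.3 = 3.350 L/h
At steady state, infusion rate R₀ = Css × CL = 13.0 × 3.350 = 43.55 mg/h

44 mg/h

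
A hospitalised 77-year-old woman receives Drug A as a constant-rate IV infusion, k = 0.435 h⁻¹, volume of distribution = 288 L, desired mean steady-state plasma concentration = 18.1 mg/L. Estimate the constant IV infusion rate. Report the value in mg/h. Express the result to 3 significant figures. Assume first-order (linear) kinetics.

CL = k × Vd = 0.4350 × 288 = 125.3 L/h
At steady state, infusion rate R₀ = Css × CL = 18.1 × 125.3 = 2268 mg/h

2270 mg/h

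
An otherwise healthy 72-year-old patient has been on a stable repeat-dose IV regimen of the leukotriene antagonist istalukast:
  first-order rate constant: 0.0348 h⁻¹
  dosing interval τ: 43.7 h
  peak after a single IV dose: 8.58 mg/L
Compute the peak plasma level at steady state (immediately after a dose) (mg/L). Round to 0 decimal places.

11 mg/L

e^(−kτ) = e^(−0.03480 × 43.7) = 0.2185
Accumulation ratio R = 1 / (1 − e^(−kτ)) = 1 / (1 − 0.2185) = 1.280
Steady-state peak = C₀ × R = 8.58 × 1.280 = 10.98 mg/L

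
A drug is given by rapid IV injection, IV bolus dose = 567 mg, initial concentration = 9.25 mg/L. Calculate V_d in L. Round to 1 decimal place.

61.3 L

Vd = Dose / C₀ = 567.0 / 9.25 = 61.30 L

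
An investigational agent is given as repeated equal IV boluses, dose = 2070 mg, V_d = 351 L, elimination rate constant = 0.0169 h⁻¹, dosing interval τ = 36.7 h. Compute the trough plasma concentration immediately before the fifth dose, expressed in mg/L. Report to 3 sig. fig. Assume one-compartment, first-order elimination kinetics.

C₀ per dose = Dose / Vd = 2070 / 351 = 5.897 mg/L
Fraction remaining after one interval: r = e^(−kτ) = e^(−0.01690 × 36.7) = 0.5378
Before dose 5, 4 doses have been given (aged 1τ, 2τ, 3τ, 4τ).
C_trough = C₀ × (r + r² + … + r^4) = C₀ × r(1−r^4)/(1−r)
        = 5.897 × 0.5378 × (1 − 0.08365) / (1 − 0.5378) = 6.288 mg/L

6.29 mg/L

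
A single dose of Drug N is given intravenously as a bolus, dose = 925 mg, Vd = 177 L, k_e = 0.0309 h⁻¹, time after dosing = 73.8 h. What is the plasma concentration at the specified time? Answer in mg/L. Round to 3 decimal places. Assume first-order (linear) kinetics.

C₀ = Dose / Vd = 925.0 / 177 = 5.226 mg/L
C = C₀ · e^(−k·t) = 5.226 × e^(−0.03090 × 73.8)
  = 5.226 × 0.1022 = 0.5341 mg/L

0.534 mg/L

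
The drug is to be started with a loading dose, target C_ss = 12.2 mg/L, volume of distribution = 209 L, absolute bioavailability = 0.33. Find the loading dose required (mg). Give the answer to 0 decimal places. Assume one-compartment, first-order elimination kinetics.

LD = Css × Vd / F = 12.2 × 209 / 0.33 = 7727 mg

7727 mg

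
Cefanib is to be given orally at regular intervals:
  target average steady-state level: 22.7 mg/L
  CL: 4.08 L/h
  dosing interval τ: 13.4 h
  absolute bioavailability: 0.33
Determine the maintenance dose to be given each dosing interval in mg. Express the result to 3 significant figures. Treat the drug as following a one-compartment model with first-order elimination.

At steady state, F × (Dose/τ) = Css × CL.
Dose = Css × CL × τ / F = 22.7 × 4.080 × 13.4 / 0.33 = 3761 mg

3760 mg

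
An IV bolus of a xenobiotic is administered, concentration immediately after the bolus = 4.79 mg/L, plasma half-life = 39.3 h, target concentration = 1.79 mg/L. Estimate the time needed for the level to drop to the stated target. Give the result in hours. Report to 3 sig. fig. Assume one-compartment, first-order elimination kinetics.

55.8 h

k = ln2 / t½ = 0.693147 / 39.3 = 0.01764 h⁻¹
t = ln(C₀ / C) / k = ln(4.790 / 1.79) / 0.01764
  = ln(2.676) / 0.01764 = 0.9843 / 0.01764 = 55.80 h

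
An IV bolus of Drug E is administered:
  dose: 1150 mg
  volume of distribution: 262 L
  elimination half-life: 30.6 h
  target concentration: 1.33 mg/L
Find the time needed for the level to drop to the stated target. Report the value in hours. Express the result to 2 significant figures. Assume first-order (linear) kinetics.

C₀ = Dose / Vd = 1150 / 262 = 4.389 mg/L
k = ln2 / t½ = 0.693147 / 30.6 = 0.02265 h⁻¹
t = ln(C₀ / C) / k = ln(4.389 / 1.33) / 0.02265
  = ln(3.300) / 0.02265 = 1.194 / 0.02265 = 52.72 h

53 h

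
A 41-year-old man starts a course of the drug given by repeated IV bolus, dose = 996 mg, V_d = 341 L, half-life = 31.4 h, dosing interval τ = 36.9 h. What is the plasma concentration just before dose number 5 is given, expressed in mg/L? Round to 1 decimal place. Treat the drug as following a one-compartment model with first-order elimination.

2.2 mg/L

C₀ per dose = Dose / Vd = 996 / 341 = 2.921 mg/L
k = ln2 / t½ = 0.693147 / 31.4 = 0.02207 h⁻¹
Fraction remaining after one interval: r = e^(−kτ) = e^(−0.02207 × 36.9) = 0.4429
Before dose 5, 4 doses have been given (aged 1τ, 2τ, 3τ, 4τ).
C_trough = C₀ × (r + r² + … + r^4) = C₀ × r(1−r^4)/(1−r)
        = 2.921 × 0.4429 × (1 − 0.03848) / (1 − 0.4429) = 2.233 mg/L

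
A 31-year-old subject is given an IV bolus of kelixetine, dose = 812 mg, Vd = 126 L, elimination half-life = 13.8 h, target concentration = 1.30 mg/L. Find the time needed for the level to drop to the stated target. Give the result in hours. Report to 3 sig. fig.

31.9 h

C₀ = Dose / Vd = 812.0 / 126 = 6.444 mg/L
k = ln2 / t½ = 0.693147 / 13.8 = 0.05023 h⁻¹
t = ln(C₀ / C) / k = ln(6.444 / 1.30) / 0.05023
  = ln(4.957) / 0.05023 = 1.601 / 0.05023 = 31.87 h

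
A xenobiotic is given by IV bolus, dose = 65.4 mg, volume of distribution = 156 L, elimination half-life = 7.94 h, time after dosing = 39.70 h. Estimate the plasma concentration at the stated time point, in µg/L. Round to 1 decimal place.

13.1 µg/L

C₀ = Dose / Vd = 65.40 / 156 = 0.4192 mg/L
k = ln2 / t½ = 0.693147 / 7.94 = 0.08730 h⁻¹
t / t½ = 39.70 / 7.94 = 5 half-lives
C = C₀ × (1/2)^5 = 0.4192 × 0.03125 = 0.01310 mg/L
Convert: 0.01310 mg/L × 1000 = 13.10 µg/L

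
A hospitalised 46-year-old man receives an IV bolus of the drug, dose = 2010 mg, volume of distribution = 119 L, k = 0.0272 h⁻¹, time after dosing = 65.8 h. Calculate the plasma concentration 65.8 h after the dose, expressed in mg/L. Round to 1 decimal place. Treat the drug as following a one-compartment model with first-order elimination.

C₀ = Dose / Vd = 2010 / 119 = 16.89 mg/L
C = C₀ · e^(−k·t) = 16.89 × e^(−0.02720 × 65.8)
  = 16.89 × 0.1670 = 2.821 mg/L

2.8 mg/L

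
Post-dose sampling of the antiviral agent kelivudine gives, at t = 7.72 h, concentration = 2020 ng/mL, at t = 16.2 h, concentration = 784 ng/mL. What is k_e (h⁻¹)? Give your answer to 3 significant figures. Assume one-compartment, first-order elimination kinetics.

k = ln(C₁/C₂) / (t₂ − t₁) = ln(2020/784) / (16.2 − 7.72)
  = 0.9464 / 8.480 = 0.1116 h⁻¹

0.112 h⁻¹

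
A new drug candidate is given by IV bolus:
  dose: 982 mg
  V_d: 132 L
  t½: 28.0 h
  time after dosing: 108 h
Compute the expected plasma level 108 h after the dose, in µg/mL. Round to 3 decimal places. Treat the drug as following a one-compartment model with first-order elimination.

0.513 µg/mL

C₀ = Dose / Vd = 982.0 / 132 = 7.439 mg/L
k = ln2 / t½ = 0.693147 / 28.0 = 0.02476 h⁻¹
C = C₀ · e^(−k·t) = 7.439 × e^(−0.02476 × 108)
  = 7.439 × 0.06897 = 0.5131 mg/L
(0.5131 mg/L = 0.5131 µg/mL)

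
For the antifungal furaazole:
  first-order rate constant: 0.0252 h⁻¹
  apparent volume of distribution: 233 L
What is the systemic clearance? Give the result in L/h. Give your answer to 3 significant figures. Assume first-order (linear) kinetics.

CL = k × Vd = 0.0252 × 233 = 5.872 L/h

5.87 L/h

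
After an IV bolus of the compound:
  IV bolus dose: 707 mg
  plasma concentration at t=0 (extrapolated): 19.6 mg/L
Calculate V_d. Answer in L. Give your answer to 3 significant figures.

36.1 L

Vd = Dose / C₀ = 707.0 / 19.6 = 36.07 L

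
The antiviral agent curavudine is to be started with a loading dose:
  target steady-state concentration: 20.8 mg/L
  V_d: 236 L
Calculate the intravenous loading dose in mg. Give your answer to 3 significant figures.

4910 mg

LD = Css × Vd = 20.8 × 236 = 4909 mg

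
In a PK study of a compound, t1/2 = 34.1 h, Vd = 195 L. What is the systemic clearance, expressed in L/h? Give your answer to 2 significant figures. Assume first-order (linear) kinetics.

k = ln2 / t½ = 0.693147 / 34.1 = 0.02033 h⁻¹
CL = k × Vd = 0.02033 × 195 = 3.964 L/h

4.0 L/h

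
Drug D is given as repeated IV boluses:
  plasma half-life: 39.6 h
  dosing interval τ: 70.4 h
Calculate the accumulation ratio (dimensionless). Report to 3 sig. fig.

1.41

k = ln2 / t½ = 0.693147 / 39.6 = 0.01750 h⁻¹
e^(−kτ) = e^(−0.01750 × 70.4) = 0.2917
Accumulation ratio R = 1 / (1 − e^(−kτ)) = 1 / (1 − 0.2917) = 1.412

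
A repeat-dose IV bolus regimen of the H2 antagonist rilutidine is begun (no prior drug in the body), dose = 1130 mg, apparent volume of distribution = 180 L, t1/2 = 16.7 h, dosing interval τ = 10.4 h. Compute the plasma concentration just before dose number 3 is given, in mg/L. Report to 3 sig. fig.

C₀ per dose = Dose / Vd = 1130 / 180 = 6.278 mg/L
k = ln2 / t½ = 0.693147 / 16.7 = 0.04151 h⁻¹
Fraction remaining after one interval: r = e^(−kτ) = e^(−0.04151 × 10.4) = 0.6494
Before dose 3, 2 doses have been given (aged 1τ, 2τ).
C_trough = C₀ × (r + r²) = 6.278 × (0.6494 + 0.4217) = 6.724 mg/L

6.72 mg/L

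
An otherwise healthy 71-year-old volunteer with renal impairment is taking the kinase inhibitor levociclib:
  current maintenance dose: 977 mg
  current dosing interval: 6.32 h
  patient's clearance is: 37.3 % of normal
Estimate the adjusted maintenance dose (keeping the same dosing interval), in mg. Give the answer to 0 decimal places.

364 mg

To keep the same average steady-state level, dosing rate must scale with clearance.
CL ratio = 37.3 / 100 = 0.3730
New dose (same interval) = 977 × 0.3730 = 364.4 mg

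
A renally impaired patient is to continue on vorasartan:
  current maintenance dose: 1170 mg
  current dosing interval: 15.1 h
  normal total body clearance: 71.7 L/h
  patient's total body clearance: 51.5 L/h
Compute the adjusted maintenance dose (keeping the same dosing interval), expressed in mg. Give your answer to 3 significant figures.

840 mg

To keep the same average steady-state level, dosing rate must scale with clearance.
CL ratio = 51.5 / 71.7 = 0.7183
New dose (same interval) = 1170 × 0.7183 = 840.4 mg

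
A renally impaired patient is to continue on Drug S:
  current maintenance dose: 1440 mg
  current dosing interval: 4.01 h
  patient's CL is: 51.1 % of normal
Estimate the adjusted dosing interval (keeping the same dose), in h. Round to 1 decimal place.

7.8 h

To keep the same average steady-state level, dosing rate must scale with clearance.
CL ratio = 51.1 / 100 = 0.5110
New interval (same dose) = 4.01 / 0.5110 = 7.847 h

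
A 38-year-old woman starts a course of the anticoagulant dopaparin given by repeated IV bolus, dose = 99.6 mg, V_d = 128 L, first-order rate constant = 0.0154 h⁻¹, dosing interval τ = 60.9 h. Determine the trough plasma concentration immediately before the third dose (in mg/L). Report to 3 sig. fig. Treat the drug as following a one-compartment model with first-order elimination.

0.424 mg/L

C₀ per dose = Dose / Vd = 99.6 / 128 = 0.7781 mg/L
Fraction remaining after one interval: r = e^(−kτ) = e^(−0.01540 × 60.9) = 0.3915
Before dose 3, 2 doses have been given (aged 1τ, 2τ).
C_trough = C₀ × (r + r²) = 0.7781 × (0.3915 + 0.1533) = 0.4239 mg/L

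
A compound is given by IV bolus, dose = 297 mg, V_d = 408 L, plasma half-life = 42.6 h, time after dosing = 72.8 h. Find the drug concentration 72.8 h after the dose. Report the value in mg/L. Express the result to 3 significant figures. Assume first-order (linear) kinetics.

0.223 mg/L

C₀ = Dose / Vd = 297.0 / 408 = 0.7279 mg/L
k = ln2 / t½ = 0.693147 / 42.6 = 0.01627 h⁻¹
C = C₀ · e^(−k·t) = 0.7279 × e^(−0.01627 × 72.8)
  = 0.7279 × 0.3059 = 0.2227 mg/L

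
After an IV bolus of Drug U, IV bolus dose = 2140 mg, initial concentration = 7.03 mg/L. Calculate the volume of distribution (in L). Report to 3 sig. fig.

304 L

Vd = Dose / C₀ = 2140 / 7.03 = 304.4 L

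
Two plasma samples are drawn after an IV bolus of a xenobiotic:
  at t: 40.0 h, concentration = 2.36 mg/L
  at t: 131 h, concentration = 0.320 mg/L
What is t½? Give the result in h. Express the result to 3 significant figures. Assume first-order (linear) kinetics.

k = ln(C₁/C₂) / (t₂ − t₁) = ln(2.36/0.320) / (131 − 40.0)
  = 1.998 / 91.00 = 0.02196 h⁻¹
t½ = ln2 / k = 0.693147 / 0.02196 = 31.56 h

31.6 h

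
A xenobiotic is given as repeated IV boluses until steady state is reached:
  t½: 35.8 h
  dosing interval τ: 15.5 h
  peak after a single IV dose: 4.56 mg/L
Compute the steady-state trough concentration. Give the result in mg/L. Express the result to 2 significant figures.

k = ln2 / t½ = 0.693147 / 35.8 = 0.01936 h⁻¹
e^(−kτ) = e^(−0.01936 × 15.5) = 0.7408
Accumulation ratio R = 1 / (1 − e^(−kτ)) = 1 / (1 − 0.7408) = 3.858
Steady-state trough = C₀ × R × e^(−kτ) = 4.56 × 3.858 × 0.7408 = 13.03 mg/L

13 mg/L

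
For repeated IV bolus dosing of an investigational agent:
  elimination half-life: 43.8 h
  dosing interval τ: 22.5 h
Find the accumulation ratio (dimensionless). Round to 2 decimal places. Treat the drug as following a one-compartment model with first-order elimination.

3.34

k = ln2 / t½ = 0.693147 / 43.8 = 0.01583 h⁻¹
e^(−kτ) = e^(−0.01583 × 22.5) = 0.7004
Accumulation ratio R = 1 / (1 − e^(−kτ)) = 1 / (1 − 0.7004) = 3.338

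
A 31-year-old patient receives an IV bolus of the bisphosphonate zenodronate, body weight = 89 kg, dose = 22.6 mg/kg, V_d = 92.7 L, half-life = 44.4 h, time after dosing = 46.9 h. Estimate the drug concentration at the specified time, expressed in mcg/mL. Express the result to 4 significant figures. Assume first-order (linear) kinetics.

10.43 mcg/mL

Total dose = 22.6 × 89 = 2011 mg
C₀ = Dose / Vd = 2011 / 92.7 = 21.69 mg/L
k = ln2 / t½ = 0.693147 / 44.4 = 0.01561 h⁻¹
C = C₀ · e^(−k·t) = 21.69 × e^(−0.01561 × 46.9)
  = 21.69 × 0.4809 = 10.43 mg/L
(10.43 mg/L = 10.43 mcg/mL)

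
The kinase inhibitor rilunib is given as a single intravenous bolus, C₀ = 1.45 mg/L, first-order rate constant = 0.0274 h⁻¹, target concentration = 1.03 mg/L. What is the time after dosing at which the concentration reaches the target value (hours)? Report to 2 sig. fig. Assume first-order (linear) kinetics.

t = ln(C₀ / C) / k = ln(1.450 / 1.03) / 0.02740
  = ln(1.408) / 0.02740 = 0.3422 / 0.02740 = 12.49 h

12 h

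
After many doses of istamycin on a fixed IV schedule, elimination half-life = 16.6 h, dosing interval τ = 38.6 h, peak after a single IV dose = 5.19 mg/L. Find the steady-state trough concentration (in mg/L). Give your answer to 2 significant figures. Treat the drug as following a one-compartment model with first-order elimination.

k = ln2 / t½ = 0.693147 / 16.6 = 0.04176 h⁻¹
e^(−kτ) = e^(−0.04176 × 38.6) = 0.1995
Accumulation ratio R = 1 / (1 − e^(−kτ)) = 1 / (1 − 0.1995) = 1.249
Steady-state trough = C₀ × R × e^(−kτ) = 5.19 × 1.249 × 0.1995 = 1.293 mg/L

1.3 mg/L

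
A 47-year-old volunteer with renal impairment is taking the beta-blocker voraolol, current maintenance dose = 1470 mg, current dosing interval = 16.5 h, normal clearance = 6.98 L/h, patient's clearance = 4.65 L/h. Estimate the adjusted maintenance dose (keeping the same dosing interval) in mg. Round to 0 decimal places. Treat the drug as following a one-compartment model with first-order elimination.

To keep the same average steady-state level, dosing rate must scale with clearance.
CL ratio = 4.65 / 6.98 = 0.6662
New dose (same interval) = 1470 × 0.6662 = 979.3 mg

979 mg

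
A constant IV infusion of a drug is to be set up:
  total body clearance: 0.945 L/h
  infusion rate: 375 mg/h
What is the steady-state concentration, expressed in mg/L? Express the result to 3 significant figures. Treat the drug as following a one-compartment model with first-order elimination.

At steady state Css = R₀ / CL = 375 / 0.9450 = 396.8 mg/L

397 mg/L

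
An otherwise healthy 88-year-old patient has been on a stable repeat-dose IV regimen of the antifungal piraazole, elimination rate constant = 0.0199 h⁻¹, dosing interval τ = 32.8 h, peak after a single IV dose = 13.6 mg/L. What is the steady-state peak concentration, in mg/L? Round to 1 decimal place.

28.4 mg/L

e^(−kτ) = e^(−0.01990 × 32.8) = 0.5206
Accumulation ratio R = 1 / (1 − e^(−kτ)) = 1 / (1 − 0.5206) = 2.086
Steady-state peak = C₀ × R = 13.6 × 2.086 = 28.37 mg/L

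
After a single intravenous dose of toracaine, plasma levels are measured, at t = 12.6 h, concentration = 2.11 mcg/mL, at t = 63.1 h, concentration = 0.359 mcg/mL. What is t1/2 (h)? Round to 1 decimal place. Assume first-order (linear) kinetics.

19.8 h

k = ln(C₁/C₂) / (t₂ − t₁) = ln(2.11/0.359) / (63.1 − 12.6)
  = 1.771 / 50.50 = 0.03507 h⁻¹
t½ = ln2 / k = 0.693147 / 0.03507 = 19.76 h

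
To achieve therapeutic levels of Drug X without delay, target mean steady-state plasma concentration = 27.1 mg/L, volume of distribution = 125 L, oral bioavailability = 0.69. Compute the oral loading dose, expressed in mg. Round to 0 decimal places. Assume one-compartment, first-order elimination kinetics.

4909 mg

LD = Css × Vd / F = 27.1 × 125 / 0.69 = 4909 mg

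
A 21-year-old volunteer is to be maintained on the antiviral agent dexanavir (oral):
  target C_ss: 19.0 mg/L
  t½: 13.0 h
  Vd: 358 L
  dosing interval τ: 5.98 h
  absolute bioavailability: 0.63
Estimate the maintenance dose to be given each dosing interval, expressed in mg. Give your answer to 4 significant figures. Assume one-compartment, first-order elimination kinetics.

3443 mg

k = ln2 / t½ = 0.693147 / 13.0 = 0.05332 h⁻¹
CL = k × Vd = 0.05332 × 358 = 19.09 L/h
At steady state, F × (Dose/τ) = Css × CL.
Dose = Css × CL × τ / F = 19.0 × 19.09 × 5.98 / 0.63 = 3443 mg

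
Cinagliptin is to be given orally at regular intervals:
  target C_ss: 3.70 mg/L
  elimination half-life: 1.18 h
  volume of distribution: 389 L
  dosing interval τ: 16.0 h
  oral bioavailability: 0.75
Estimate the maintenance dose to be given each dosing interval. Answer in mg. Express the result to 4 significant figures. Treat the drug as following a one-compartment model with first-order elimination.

18040 mg

k = ln2 / t½ = 0.693147 / 1.18 = 0.5874 h⁻¹
CL = k × Vd = 0.5874 × 389 = 228.5 L/h
At steady state, F × (Dose/τ) = Css × CL.
Dose = Css × CL × τ / F = 3.70 × 228.5 × 16.0 / 0.75 = 18040 mg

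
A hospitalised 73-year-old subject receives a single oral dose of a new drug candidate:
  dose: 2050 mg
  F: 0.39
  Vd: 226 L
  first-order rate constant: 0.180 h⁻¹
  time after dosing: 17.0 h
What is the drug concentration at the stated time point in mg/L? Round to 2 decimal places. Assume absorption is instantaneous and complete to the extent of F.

Amount reaching circulation = F × Dose = 0.39 × 2050 = 799.5 mg
C₀ = F·Dose / Vd = 799.5 / 226 = 3.538 mg/L
C = C₀ · e^(−k·t) = 3.538 × e^(−0.1800 × 17.0)
  = 3.538 × 0.04689 = 0.1659 mg/L

0.17 mg/L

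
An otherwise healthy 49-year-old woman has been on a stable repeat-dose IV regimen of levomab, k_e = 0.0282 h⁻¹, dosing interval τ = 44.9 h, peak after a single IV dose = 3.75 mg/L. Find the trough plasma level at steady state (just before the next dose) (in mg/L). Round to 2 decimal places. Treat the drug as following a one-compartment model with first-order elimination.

e^(−kτ) = e^(−0.02820 × 44.9) = 0.2819
Accumulation ratio R = 1 / (1 − e^(−kτ)) = 1 / (1 − 0.2819) = 1.393
Steady-state trough = C₀ × R × e^(−kτ) = 3.75 × 1.393 × 0.2819 = 1.473 mg/L

1.47 mg/L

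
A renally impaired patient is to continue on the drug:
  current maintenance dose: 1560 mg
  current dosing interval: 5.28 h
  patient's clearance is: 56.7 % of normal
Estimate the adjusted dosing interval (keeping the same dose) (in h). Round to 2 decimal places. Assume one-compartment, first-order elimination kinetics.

To keep the same average steady-state level, dosing rate must scale with clearance.
CL ratio = 56.7 / 100 = 0.5670
New interval (same dose) = 5.28 / 0.5670 = 9.312 h

9.31 h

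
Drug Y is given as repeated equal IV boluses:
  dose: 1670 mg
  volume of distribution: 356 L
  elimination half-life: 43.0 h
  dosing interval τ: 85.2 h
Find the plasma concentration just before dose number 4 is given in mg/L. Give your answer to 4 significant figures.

1.565 mg/L

C₀ per dose = Dose / Vd = 1670 / 356 = 4.691 mg/L
k = ln2 / t½ = 0.693147 / 43.0 = 0.01612 h⁻¹
Fraction remaining after one interval: r = e^(−kτ) = e^(−0.01612 × 85.2) = 0.2532
Before dose 4, 3 doses have been given (aged 1τ, 2τ, 3τ).
C_trough = C₀ × (r + r² + … + r^3) = C₀ × r(1−r^3)/(1−r)
        = 4.691 × 0.2532 × (1 − 0.01623) / (1 − 0.2532) = 1.565 mg/L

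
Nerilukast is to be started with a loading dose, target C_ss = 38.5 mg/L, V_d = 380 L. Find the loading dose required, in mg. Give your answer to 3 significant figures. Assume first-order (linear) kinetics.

LD = Css × Vd = 38.5 × 380 = 14630 mg

14600 mg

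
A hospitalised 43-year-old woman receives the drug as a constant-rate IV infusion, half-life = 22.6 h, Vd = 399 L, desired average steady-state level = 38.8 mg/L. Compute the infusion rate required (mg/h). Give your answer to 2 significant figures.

470 mg/h

k = ln2 / t½ = 0.693147 / 22.6 = 0.03067 h⁻¹
CL = k × Vd = 0.03067 × 399 = 12.24 L/h
At steady state, infusion rate R₀ = Css × CL = 38.8 × 12.24 = 474.9 mg/h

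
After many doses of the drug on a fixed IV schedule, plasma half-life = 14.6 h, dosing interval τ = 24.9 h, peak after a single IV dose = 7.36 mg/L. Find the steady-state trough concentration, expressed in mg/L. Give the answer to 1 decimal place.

3.3 mg/L

k = ln2 / t½ = 0.693147 / 14.6 = 0.04748 h⁻¹
e^(−kτ) = e^(−0.04748 × 24.9) = 0.3066
Accumulation ratio R = 1 / (1 − e^(−kτ)) = 1 / (1 − 0.3066) = 1.442
Steady-state trough = C₀ × R × e^(−kτ) = 7.36 × 1.442 × 0.3066 = 3.254 mg/L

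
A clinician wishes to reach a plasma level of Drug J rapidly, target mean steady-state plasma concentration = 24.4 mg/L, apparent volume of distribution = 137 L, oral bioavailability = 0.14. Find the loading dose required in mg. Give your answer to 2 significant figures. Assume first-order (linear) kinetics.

LD = Css × Vd / F = 24.4 × 137 / 0.14 = 23880 mg

24000 mg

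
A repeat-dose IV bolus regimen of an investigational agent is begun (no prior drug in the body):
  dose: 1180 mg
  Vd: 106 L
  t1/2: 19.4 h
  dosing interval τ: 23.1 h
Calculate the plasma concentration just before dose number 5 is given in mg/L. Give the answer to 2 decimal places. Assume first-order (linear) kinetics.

8.36 mg/L

C₀ per dose = Dose / Vd = 1180 / 106 = 11.13 mg/L
k = ln2 / t½ = 0.693147 / 19.4 = 0.03573 h⁻¹
Fraction remaining after one interval: r = e^(−kτ) = e^(−0.03573 × 23.1) = 0.4381
Before dose 5, 4 doses have been given (aged 1τ, 2τ, 3τ, 4τ).
C_trough = C₀ × (r + r² + … + r^4) = C₀ × r(1−r^4)/(1−r)
        = 11.13 × 0.4381 × (1 − 0.03684) / (1 − 0.4381) = 8.358 mg/L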